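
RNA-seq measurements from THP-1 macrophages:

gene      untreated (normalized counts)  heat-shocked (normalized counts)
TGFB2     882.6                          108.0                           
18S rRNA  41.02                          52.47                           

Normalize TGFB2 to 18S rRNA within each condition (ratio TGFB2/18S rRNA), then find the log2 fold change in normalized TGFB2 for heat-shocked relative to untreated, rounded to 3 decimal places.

TGFB2/18S rRNA (untreated) = 882.6 / 41.02 = 21.516
TGFB2/18S rRNA (heat-shocked) = 108.0 / 52.47 = 2.0583
Fold change = 2.0583 / 21.516 = 0.0957
log2(0.0957) = -3.3859

-3.386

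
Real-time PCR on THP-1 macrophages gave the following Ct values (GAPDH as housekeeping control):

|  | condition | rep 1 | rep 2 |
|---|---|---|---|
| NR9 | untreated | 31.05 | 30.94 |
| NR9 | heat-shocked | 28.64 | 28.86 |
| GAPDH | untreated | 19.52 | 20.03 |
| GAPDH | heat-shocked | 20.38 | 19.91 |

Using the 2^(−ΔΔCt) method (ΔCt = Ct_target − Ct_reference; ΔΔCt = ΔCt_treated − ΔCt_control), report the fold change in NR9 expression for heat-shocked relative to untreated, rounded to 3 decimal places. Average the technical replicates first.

6.126

Mean Ct: NR9 untreated 30.995; NR9 heat-shocked 28.750; GAPDH untreated 19.775; GAPDH heat-shocked 20.145
ΔCt(untreated) = 30.995 − 19.775 = 11.220
ΔCt(heat-shocked) = 28.750 − 20.145 = 8.605
ΔΔCt = 8.605 − 11.220 = -2.615
Fold change = 2^(−(-2.615)) = 2^2.615 = 6.1262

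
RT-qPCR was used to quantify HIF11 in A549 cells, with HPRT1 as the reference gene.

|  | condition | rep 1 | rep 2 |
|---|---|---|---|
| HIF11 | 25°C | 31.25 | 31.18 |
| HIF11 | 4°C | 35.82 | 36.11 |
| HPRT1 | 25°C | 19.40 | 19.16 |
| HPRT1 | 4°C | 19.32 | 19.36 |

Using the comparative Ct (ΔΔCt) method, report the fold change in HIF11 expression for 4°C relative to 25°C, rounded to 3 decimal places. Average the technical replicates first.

Mean Ct: HIF11 25°C 31.215; HIF11 4°C 35.965; HPRT1 25°C 19.280; HPRT1 4°C 19.340
ΔCt(25°C) = 31.215 − 19.280 = 11.935
ΔCt(4°C) = 35.965 − 19.340 = 16.625
ΔΔCt = 16.625 − 11.935 = 4.690
Fold change = 2^(−4.690) = 0.0387

0.039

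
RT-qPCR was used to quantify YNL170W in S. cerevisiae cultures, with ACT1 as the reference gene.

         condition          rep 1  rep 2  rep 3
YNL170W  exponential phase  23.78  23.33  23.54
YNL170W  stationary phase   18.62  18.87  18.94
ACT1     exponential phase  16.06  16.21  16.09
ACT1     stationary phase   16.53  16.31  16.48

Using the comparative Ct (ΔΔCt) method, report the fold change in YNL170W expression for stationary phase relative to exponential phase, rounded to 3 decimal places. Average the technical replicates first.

Mean Ct: YNL170W exponential phase 23.550; YNL170W stationary phase 18.810; ACT1 exponential phase 16.120; ACT1 stationary phase 16.440
ΔCt(exponential phase) = 23.550 − 16.120 = 7.430
ΔCt(stationary phase) = 18.810 − 16.440 = 2.370
ΔΔCt = 2.370 − 7.430 = -5.060
Fold change = 2^(−(-5.060)) = 2^5.060 = 33.3589

33.359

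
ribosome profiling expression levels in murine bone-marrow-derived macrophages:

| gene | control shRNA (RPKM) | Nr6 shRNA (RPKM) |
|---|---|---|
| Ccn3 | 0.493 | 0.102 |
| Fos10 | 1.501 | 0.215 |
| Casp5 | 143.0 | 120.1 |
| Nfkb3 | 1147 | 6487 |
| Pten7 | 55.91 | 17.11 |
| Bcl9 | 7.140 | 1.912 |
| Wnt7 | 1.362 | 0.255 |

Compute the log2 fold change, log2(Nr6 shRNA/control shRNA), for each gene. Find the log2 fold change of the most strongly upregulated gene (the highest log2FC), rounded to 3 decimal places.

log2(0.102/0.493) = -2.273  (Ccn3)
log2(0.215/1.501) = -2.804  (Fos10)
log2(120.1/143.0) = -0.252  (Casp5)
log2(6487/1147) = 2.500  (Nfkb3)
log2(17.11/55.91) = -1.708  (Pten7)
log2(1.912/7.140) = -1.901  (Bcl9)
log2(0.255/1.362) = -2.417  (Wnt7)
Nfkb3 is most strongly upregulated.

2.500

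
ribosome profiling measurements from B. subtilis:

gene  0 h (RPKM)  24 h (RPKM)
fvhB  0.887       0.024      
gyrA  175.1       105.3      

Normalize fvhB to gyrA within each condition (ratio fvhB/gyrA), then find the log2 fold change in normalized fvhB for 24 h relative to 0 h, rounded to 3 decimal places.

-4.474

fvhB/gyrA (0 h) = 0.887 / 175.1 = 0.0050657
fvhB/gyrA (24 h) = 0.024 / 105.3 = 0.00022792
Fold change = 0.00022792 / 0.0050657 = 0.0450
log2(0.0450) = -4.4742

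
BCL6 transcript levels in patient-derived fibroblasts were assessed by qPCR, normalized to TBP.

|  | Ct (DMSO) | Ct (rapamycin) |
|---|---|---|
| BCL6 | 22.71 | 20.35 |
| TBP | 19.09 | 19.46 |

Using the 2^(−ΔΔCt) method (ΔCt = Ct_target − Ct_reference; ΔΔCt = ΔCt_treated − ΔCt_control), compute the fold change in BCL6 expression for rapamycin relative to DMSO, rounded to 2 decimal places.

ΔCt(DMSO) = 22.710 − 19.090 = 3.620
ΔCt(rapamycin) = 20.350 − 19.460 = 0.890
ΔΔCt = 0.890 − 3.620 = -2.730
Fold change = 2^(−(-2.730)) = 2^2.730 = 6.635

6.63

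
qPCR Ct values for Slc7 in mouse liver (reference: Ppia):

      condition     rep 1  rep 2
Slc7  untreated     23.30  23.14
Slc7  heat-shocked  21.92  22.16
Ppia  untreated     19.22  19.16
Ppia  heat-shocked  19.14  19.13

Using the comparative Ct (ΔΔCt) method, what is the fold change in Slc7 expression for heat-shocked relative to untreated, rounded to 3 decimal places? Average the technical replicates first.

2.181

Mean Ct: Slc7 untreated 23.220; Slc7 heat-shocked 22.040; Ppia untreated 19.190; Ppia heat-shocked 19.135
ΔCt(untreated) = 23.220 − 19.190 = 4.030
ΔCt(heat-shocked) = 22.040 − 19.135 = 2.905
ΔΔCt = 2.905 − 4.030 = -1.125
Fold change = 2^(−(-1.125)) = 2^1.125 = 2.1810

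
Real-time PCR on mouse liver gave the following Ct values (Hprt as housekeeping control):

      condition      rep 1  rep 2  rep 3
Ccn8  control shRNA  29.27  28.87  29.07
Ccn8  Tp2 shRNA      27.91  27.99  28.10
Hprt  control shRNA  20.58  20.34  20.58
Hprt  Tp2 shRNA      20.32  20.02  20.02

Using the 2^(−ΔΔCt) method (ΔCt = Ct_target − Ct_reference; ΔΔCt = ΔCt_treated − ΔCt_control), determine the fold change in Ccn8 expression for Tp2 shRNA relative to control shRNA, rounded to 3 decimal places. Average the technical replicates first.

Mean Ct: Ccn8 control shRNA 29.070; Ccn8 Tp2 shRNA 28.000; Hprt control shRNA 20.500; Hprt Tp2 shRNA 20.120
ΔCt(control shRNA) = 29.070 − 20.500 = 8.570
ΔCt(Tp2 shRNA) = 28.000 − 20.120 = 7.880
ΔΔCt = 7.880 − 8.570 = -0.690
Fold change = 2^(−(-0.690)) = 2^0.690 = 1.6133

1.613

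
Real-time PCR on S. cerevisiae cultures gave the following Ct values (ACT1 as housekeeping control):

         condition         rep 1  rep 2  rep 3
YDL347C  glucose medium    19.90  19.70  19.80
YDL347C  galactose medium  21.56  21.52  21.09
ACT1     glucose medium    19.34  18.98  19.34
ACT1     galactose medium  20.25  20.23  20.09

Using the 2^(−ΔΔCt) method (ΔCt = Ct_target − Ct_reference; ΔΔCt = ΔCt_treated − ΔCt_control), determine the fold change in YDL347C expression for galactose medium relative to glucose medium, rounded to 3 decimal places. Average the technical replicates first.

Mean Ct: YDL347C glucose medium 19.800; YDL347C galactose medium 21.390; ACT1 glucose medium 19.220; ACT1 galactose medium 20.190
ΔCt(glucose medium) = 19.800 − 19.220 = 0.580
ΔCt(galactose medium) = 21.390 − 20.190 = 1.200
ΔΔCt = 1.200 − 0.580 = 0.620
Fold change = 2^(−0.620) = 0.6507

0.651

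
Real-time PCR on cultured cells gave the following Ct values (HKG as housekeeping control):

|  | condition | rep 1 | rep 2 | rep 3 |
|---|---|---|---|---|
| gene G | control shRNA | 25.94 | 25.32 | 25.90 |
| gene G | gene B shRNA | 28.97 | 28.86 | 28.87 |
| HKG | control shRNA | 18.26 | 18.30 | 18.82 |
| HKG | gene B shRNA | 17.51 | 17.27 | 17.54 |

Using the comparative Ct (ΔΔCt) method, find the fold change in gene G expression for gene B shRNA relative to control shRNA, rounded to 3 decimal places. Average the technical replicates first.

Mean Ct: gene G control shRNA 25.720; gene G gene B shRNA 28.900; HKG control shRNA 18.460; HKG gene B shRNA 17.440
ΔCt(control shRNA) = 25.720 − 18.460 = 7.260
ΔCt(gene B shRNA) = 28.900 − 17.440 = 11.460
ΔΔCt = 11.460 − 7.260 = 4.200
Fold change = 2^(−4.200) = 0.0544

0.054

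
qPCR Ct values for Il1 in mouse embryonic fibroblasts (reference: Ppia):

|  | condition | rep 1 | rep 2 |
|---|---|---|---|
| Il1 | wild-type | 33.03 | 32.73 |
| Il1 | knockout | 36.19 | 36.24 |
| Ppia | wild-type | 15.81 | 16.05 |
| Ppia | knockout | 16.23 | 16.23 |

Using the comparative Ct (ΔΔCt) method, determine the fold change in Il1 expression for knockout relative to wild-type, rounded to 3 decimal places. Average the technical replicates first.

0.122

Mean Ct: Il1 wild-type 32.880; Il1 knockout 36.215; Ppia wild-type 15.930; Ppia knockout 16.230
ΔCt(wild-type) = 32.880 − 15.930 = 16.950
ΔCt(knockout) = 36.215 − 16.230 = 19.985
ΔΔCt = 19.985 − 16.950 = 3.035
Fold change = 2^(−3.035) = 0.1220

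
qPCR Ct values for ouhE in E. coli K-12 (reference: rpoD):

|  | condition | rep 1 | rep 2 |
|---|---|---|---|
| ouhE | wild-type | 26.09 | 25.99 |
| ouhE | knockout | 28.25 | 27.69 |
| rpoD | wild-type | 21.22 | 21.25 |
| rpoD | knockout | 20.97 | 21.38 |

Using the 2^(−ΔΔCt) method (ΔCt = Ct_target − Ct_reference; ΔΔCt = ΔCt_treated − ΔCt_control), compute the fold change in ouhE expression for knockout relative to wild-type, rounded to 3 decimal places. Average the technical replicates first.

0.252

Mean Ct: ouhE wild-type 26.040; ouhE knockout 27.970; rpoD wild-type 21.235; rpoD knockout 21.175
ΔCt(wild-type) = 26.040 − 21.235 = 4.805
ΔCt(knockout) = 27.970 − 21.175 = 6.795
ΔΔCt = 6.795 − 4.805 = 1.990
Fold change = 2^(−1.990) = 0.2517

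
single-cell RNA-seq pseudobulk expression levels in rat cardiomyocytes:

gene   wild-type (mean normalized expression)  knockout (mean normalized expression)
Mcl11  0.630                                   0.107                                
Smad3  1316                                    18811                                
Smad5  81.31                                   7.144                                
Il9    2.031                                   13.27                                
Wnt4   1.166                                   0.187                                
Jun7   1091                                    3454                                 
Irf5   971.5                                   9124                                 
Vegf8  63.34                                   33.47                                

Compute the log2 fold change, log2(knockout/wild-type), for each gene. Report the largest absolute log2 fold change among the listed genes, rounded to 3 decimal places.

log2(0.107/0.630) = -2.558  (Mcl11)
log2(18811/1316) = 3.837  (Smad3)
log2(7.144/81.31) = -3.509  (Smad5)
log2(13.27/2.031) = 2.708  (Il9)
log2(0.187/1.166) = -2.640  (Wnt4)
log2(3454/1091) = 1.663  (Jun7)
log2(9124/971.5) = 3.231  (Irf5)
log2(33.47/63.34) = -0.920  (Vegf8)
The largest magnitude belongs to Smad3.

3.837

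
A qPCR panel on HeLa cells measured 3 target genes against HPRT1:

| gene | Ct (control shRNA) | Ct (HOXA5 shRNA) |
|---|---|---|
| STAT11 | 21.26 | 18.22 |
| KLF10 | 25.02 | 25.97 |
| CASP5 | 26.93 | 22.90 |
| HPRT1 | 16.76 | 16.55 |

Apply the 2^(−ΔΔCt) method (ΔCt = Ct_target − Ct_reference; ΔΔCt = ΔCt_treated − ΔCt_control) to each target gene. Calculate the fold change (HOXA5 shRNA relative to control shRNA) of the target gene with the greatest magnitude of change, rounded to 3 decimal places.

STAT11: ΔΔCt = (18.22−16.55) − (21.26−16.76) = 1.67 − 4.50 = -2.83; fold change = 2^2.83 = 7.111
KLF10: ΔΔCt = (25.97−16.55) − (25.02−16.76) = 9.42 − 8.26 = 1.16; fold change = 2^-1.16 = 0.448
CASP5: ΔΔCt = (22.90−16.55) − (26.93−16.76) = 6.35 − 10.17 = -3.82; fold change = 2^3.82 = 14.123
CASP5 has the largest |ΔΔCt| = 3.82.

14.123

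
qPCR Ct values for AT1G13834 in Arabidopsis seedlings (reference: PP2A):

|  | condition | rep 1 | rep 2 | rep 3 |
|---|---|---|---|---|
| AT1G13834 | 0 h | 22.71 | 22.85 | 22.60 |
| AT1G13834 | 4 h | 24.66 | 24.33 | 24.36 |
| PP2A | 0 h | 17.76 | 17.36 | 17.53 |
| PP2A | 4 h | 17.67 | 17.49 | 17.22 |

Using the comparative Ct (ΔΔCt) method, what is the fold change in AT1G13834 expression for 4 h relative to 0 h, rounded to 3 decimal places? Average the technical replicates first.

Mean Ct: AT1G13834 0 h 22.720; AT1G13834 4 h 24.450; PP2A 0 h 17.550; PP2A 4 h 17.460
ΔCt(0 h) = 22.720 − 17.550 = 5.170
ΔCt(4 h) = 24.450 − 17.460 = 6.990
ΔΔCt = 6.990 − 5.170 = 1.820
Fold change = 2^(−1.820) = 0.2832

0.283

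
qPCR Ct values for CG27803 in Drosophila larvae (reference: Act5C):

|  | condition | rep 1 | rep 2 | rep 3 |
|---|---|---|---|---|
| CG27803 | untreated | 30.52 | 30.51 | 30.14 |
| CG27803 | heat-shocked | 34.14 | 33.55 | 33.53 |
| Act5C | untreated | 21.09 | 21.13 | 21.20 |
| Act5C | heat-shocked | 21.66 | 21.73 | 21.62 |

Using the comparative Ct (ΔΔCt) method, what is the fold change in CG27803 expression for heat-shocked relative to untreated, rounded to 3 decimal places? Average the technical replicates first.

0.142

Mean Ct: CG27803 untreated 30.390; CG27803 heat-shocked 33.740; Act5C untreated 21.140; Act5C heat-shocked 21.670
ΔCt(untreated) = 30.390 − 21.140 = 9.250
ΔCt(heat-shocked) = 33.740 − 21.670 = 12.070
ΔΔCt = 12.070 − 9.250 = 2.820
Fold change = 2^(−2.820) = 0.1416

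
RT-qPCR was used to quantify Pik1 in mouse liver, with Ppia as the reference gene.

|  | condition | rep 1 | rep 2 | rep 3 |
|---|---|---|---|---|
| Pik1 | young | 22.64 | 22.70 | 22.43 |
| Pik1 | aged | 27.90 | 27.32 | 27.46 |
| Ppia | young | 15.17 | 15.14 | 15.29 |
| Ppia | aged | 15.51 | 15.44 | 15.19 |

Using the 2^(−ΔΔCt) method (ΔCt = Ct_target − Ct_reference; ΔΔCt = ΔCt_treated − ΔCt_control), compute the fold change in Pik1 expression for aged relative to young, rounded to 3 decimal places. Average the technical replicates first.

0.036

Mean Ct: Pik1 young 22.590; Pik1 aged 27.560; Ppia young 15.200; Ppia aged 15.380
ΔCt(young) = 22.590 − 15.200 = 7.390
ΔCt(aged) = 27.560 − 15.380 = 12.180
ΔΔCt = 12.180 − 7.390 = 4.790
Fold change = 2^(−4.790) = 0.0361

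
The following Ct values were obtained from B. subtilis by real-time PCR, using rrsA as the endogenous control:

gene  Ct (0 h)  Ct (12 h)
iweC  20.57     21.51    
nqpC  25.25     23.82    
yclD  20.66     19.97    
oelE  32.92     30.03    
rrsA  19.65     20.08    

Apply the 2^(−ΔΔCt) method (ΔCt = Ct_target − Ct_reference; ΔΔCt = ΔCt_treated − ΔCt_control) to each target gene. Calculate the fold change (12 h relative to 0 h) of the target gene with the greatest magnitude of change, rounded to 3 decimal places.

iweC: ΔΔCt = (21.51−20.08) − (20.57−19.65) = 1.43 − 0.92 = 0.51; fold change = 2^-0.51 = 0.702
nqpC: ΔΔCt = (23.82−20.08) − (25.25−19.65) = 3.74 − 5.60 = -1.86; fold change = 2^1.86 = 3.630
yclD: ΔΔCt = (19.97−20.08) − (20.66−19.65) = -0.11 − 1.01 = -1.12; fold change = 2^1.12 = 2.173
oelE: ΔΔCt = (30.03−20.08) − (32.92−19.65) = 9.95 − 13.27 = -3.32; fold change = 2^3.32 = 9.987
oelE has the largest |ΔΔCt| = 3.32.

9.987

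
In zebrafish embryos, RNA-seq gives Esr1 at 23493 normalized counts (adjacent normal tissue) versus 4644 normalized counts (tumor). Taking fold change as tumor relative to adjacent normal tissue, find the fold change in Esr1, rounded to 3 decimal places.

Fold change = 4644 / 23493 = 0.1977
Esr1 is downregulated.

0.198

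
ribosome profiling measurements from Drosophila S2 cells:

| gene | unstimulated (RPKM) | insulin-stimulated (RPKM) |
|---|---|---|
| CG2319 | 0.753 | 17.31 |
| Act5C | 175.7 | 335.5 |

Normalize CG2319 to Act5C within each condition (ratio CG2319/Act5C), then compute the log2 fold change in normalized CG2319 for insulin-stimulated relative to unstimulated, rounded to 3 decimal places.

CG2319/Act5C (unstimulated) = 0.753 / 175.7 = 0.0042857
CG2319/Act5C (insulin-stimulated) = 17.31 / 335.5 = 0.051595
Fold change = 0.051595 / 0.0042857 = 12.0387
log2(12.0387) = 3.5896

3.590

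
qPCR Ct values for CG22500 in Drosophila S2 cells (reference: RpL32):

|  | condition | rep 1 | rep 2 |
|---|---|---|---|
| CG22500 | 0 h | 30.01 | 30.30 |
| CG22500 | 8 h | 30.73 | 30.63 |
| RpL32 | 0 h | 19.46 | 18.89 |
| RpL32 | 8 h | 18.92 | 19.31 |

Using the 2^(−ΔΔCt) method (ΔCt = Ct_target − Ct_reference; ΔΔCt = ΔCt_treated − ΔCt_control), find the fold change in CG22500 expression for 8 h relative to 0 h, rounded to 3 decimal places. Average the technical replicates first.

Mean Ct: CG22500 0 h 30.155; CG22500 8 h 30.680; RpL32 0 h 19.175; RpL32 8 h 19.115
ΔCt(0 h) = 30.155 − 19.175 = 10.980
ΔCt(8 h) = 30.680 − 19.115 = 11.565
ΔΔCt = 11.565 − 10.980 = 0.585
Fold change = 2^(−0.585) = 0.6666

0.667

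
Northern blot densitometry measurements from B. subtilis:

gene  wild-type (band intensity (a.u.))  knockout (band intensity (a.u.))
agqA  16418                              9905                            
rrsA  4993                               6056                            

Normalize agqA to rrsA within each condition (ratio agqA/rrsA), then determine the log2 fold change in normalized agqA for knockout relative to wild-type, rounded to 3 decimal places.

-1.008

agqA/rrsA (wild-type) = 16418 / 4993 = 3.2882
agqA/rrsA (knockout) = 9905 / 6056 = 1.6356
Fold change = 1.6356 / 3.2882 = 0.4974
log2(0.4974) = -1.0075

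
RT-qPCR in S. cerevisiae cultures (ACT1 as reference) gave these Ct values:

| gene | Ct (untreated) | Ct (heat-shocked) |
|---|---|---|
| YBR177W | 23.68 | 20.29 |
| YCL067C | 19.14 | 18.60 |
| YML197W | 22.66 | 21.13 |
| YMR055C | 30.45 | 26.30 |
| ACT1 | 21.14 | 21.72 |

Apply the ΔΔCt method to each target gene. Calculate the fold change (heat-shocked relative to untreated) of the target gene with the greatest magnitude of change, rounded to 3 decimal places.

26.538

YBR177W: ΔΔCt = (20.29−21.72) − (23.68−21.14) = -1.43 − 2.54 = -3.97; fold change = 2^3.97 = 15.671
YCL067C: ΔΔCt = (18.60−21.72) − (19.14−21.14) = -3.12 − (-2.00) = -1.12; fold change = 2^1.12 = 2.173
YML197W: ΔΔCt = (21.13−21.72) − (22.66−21.14) = -0.59 − 1.52 = -2.11; fold change = 2^2.11 = 4.317
YMR055C: ΔΔCt = (26.30−21.72) − (30.45−21.14) = 4.58 − 9.31 = -4.73; fold change = 2^4.73 = 26.538
YMR055C has the largest |ΔΔCt| = 4.73.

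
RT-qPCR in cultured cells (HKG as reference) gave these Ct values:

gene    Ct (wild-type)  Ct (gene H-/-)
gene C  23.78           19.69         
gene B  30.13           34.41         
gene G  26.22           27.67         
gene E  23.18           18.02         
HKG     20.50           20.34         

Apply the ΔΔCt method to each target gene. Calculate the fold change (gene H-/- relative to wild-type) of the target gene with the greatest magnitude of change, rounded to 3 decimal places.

gene C: ΔΔCt = (19.69−20.34) − (23.78−20.50) = -0.65 − 3.28 = -3.93; fold change = 2^3.93 = 15.242
gene B: ΔΔCt = (34.41−20.34) − (30.13−20.50) = 14.07 − 9.63 = 4.44; fold change = 2^-4.44 = 0.046
gene G: ΔΔCt = (27.67−20.34) − (26.22−20.50) = 7.33 − 5.72 = 1.61; fold change = 2^-1.61 = 0.328
gene E: ΔΔCt = (18.02−20.34) − (23.18−20.50) = -2.32 − 2.68 = -5.00; fold change = 2^5.00 = 32.000
gene E has the largest |ΔΔCt| = 5.00.

32.000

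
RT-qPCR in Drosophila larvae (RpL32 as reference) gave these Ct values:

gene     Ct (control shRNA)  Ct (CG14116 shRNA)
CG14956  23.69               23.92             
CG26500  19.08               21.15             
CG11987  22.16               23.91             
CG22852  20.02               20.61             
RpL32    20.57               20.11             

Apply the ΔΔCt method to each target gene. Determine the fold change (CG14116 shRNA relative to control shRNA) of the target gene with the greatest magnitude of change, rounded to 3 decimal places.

0.173

CG14956: ΔΔCt = (23.92−20.11) − (23.69−20.57) = 3.81 − 3.12 = 0.69; fold change = 2^-0.69 = 0.620
CG26500: ΔΔCt = (21.15−20.11) − (19.08−20.57) = 1.04 − (-1.49) = 2.53; fold change = 2^-2.53 = 0.173
CG11987: ΔΔCt = (23.91−20.11) − (22.16−20.57) = 3.80 − 1.59 = 2.21; fold change = 2^-2.21 = 0.216
CG22852: ΔΔCt = (20.61−20.11) − (20.02−20.57) = 0.50 − (-0.55) = 1.05; fold change = 2^-1.05 = 0.483
CG26500 has the largest |ΔΔCt| = 2.53.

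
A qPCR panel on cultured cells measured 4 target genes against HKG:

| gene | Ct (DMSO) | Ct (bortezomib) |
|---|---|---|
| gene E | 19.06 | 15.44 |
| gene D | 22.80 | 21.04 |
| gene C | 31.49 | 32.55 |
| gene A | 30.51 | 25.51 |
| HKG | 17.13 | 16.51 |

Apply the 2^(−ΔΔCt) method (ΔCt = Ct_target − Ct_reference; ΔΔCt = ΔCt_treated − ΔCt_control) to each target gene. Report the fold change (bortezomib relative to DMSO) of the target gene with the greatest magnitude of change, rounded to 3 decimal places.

gene E: ΔΔCt = (15.44−16.51) − (19.06−17.13) = -1.07 − 1.93 = -3.00; fold change = 2^3.00 = 8.000
gene D: ΔΔCt = (21.04−16.51) − (22.80−17.13) = 4.53 − 5.67 = -1.14; fold change = 2^1.14 = 2.204
gene C: ΔΔCt = (32.55−16.51) − (31.49−17.13) = 16.04 − 14.36 = 1.68; fold change = 2^-1.68 = 0.312
gene A: ΔΔCt = (25.51−16.51) − (30.51−17.13) = 9.00 − 13.38 = -4.38; fold change = 2^4.38 = 20.821
gene A has the largest |ΔΔCt| = 4.38.

20.821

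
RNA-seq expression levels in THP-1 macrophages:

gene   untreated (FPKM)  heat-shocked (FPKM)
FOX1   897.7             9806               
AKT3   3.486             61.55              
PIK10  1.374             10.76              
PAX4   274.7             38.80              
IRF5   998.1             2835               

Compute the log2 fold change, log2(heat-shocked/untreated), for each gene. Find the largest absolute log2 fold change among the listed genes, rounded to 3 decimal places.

4.142

log2(9806/897.7) = 3.449  (FOX1)
log2(61.55/3.486) = 4.142  (AKT3)
log2(10.76/1.374) = 2.969  (PIK10)
log2(38.80/274.7) = -2.824  (PAX4)
log2(2835/998.1) = 1.506  (IRF5)
The largest magnitude belongs to AKT3.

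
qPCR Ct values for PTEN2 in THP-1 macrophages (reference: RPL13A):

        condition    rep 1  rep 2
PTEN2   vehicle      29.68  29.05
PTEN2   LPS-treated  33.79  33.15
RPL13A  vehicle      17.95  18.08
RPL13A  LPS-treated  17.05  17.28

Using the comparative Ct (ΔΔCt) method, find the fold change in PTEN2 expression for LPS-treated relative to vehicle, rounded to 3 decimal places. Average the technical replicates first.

0.032

Mean Ct: PTEN2 vehicle 29.365; PTEN2 LPS-treated 33.470; RPL13A vehicle 18.015; RPL13A LPS-treated 17.165
ΔCt(vehicle) = 29.365 − 18.015 = 11.350
ΔCt(LPS-treated) = 33.470 − 17.165 = 16.305
ΔΔCt = 16.305 − 11.350 = 4.955
Fold change = 2^(−4.955) = 0.0322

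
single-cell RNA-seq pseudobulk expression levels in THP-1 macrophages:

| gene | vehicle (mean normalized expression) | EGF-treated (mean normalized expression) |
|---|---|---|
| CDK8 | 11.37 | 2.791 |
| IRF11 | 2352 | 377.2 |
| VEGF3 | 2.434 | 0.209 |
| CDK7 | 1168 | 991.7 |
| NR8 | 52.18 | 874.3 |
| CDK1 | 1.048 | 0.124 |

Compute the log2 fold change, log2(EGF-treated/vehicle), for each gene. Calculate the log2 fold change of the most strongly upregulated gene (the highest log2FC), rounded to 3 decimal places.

4.067

log2(2.791/11.37) = -2.026  (CDK8)
log2(377.2/2352) = -2.640  (IRF11)
log2(0.209/2.434) = -3.542  (VEGF3)
log2(991.7/1168) = -0.236  (CDK7)
log2(874.3/52.18) = 4.067  (NR8)
log2(0.124/1.048) = -3.079  (CDK1)
NR8 is most strongly upregulated.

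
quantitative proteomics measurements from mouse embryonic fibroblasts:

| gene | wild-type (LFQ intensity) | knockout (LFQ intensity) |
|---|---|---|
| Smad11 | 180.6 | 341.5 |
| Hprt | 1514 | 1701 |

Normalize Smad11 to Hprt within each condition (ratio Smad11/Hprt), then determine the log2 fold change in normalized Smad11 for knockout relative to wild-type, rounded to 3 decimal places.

0.751

Smad11/Hprt (wild-type) = 180.6 / 1514 = 0.11929
Smad11/Hprt (knockout) = 341.5 / 1701 = 0.20076
Fold change = 0.20076 / 0.11929 = 1.6830
log2(1.6830) = 0.7511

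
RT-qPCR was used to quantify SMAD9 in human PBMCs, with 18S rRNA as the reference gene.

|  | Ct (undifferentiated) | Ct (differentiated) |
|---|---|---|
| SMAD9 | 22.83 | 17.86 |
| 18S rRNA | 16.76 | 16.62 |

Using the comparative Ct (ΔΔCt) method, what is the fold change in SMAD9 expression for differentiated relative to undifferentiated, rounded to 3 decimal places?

ΔCt(undifferentiated) = 22.830 − 16.760 = 6.070
ΔCt(differentiated) = 17.860 − 16.620 = 1.240
ΔΔCt = 1.240 − 6.070 = -4.830
Fold change = 2^(−(-4.830)) = 2^4.830 = 28.4430

28.443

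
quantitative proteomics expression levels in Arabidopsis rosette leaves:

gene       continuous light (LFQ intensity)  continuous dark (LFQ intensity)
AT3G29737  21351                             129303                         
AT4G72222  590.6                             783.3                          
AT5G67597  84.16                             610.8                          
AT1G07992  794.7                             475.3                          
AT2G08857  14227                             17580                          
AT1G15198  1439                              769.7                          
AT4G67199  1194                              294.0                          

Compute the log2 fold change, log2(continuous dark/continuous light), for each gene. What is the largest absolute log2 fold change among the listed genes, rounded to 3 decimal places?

2.859

log2(129303/21351) = 2.598  (AT3G29737)
log2(783.3/590.6) = 0.407  (AT4G72222)
log2(610.8/84.16) = 2.859  (AT5G67597)
log2(475.3/794.7) = -0.742  (AT1G07992)
log2(17580/14227) = 0.305  (AT2G08857)
log2(769.7/1439) = -0.903  (AT1G15198)
log2(294.0/1194) = -2.022  (AT4G67199)
The largest magnitude belongs to AT5G67597.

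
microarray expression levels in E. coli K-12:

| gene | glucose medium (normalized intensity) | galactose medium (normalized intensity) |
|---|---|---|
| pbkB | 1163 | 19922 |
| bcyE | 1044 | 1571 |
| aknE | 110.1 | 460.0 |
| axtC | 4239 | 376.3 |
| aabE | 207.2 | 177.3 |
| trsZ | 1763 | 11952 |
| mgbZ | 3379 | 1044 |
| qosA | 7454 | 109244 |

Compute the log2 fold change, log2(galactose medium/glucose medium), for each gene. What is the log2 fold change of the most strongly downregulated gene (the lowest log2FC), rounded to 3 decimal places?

log2(19922/1163) = 4.098  (pbkB)
log2(1571/1044) = 0.590  (bcyE)
log2(460.0/110.1) = 2.063  (aknE)
log2(376.3/4239) = -3.494  (axtC)
log2(177.3/207.2) = -0.225  (aabE)
log2(11952/1763) = 2.761  (trsZ)
log2(1044/3379) = -1.694  (mgbZ)
log2(109244/7454) = 3.873  (qosA)
axtC is most strongly downregulated.

-3.494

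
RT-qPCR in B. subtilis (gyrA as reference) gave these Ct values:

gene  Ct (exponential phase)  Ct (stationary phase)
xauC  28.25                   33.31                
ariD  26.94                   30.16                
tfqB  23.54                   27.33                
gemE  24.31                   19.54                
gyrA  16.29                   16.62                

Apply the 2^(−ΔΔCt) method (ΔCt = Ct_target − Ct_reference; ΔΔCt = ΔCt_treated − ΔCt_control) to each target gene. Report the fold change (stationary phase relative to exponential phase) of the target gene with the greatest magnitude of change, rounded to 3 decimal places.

xauC: ΔΔCt = (33.31−16.62) − (28.25−16.29) = 16.69 − 11.96 = 4.73; fold change = 2^-4.73 = 0.038
ariD: ΔΔCt = (30.16−16.62) − (26.94−16.29) = 13.54 − 10.65 = 2.89; fold change = 2^-2.89 = 0.135
tfqB: ΔΔCt = (27.33−16.62) − (23.54−16.29) = 10.71 − 7.25 = 3.46; fold change = 2^-3.46 = 0.091
gemE: ΔΔCt = (19.54−16.62) − (24.31−16.29) = 2.92 − 8.02 = -5.10; fold change = 2^5.10 = 34.297
gemE has the largest |ΔΔCt| = 5.10.

34.297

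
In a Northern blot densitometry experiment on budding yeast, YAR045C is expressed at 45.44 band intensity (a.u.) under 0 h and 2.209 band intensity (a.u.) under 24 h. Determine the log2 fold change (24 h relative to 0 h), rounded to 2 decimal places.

Fold change = 2.209 / 45.44 = 0.0486
log2(0.0486) = -4.362

-4.36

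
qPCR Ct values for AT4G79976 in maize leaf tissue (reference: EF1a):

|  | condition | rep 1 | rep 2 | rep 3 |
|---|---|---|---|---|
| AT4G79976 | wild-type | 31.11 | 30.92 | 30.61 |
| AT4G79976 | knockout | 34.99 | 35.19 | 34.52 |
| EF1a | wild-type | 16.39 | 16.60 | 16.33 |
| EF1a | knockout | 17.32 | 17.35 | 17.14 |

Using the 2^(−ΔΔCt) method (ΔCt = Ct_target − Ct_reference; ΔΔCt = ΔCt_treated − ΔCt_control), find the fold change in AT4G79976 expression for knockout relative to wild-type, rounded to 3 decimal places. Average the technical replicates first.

0.110

Mean Ct: AT4G79976 wild-type 30.880; AT4G79976 knockout 34.900; EF1a wild-type 16.440; EF1a knockout 17.270
ΔCt(wild-type) = 30.880 − 16.440 = 14.440
ΔCt(knockout) = 34.900 − 17.270 = 17.630
ΔΔCt = 17.630 − 14.440 = 3.190
Fold change = 2^(−3.190) = 0.1096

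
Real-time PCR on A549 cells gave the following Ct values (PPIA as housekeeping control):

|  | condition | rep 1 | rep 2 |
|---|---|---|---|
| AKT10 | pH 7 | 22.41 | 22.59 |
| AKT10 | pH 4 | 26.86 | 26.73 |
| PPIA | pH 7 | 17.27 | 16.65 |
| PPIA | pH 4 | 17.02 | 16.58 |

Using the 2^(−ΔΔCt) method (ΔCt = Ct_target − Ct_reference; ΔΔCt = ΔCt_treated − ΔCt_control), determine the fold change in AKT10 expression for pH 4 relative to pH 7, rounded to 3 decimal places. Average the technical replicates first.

Mean Ct: AKT10 pH 7 22.500; AKT10 pH 4 26.795; PPIA pH 7 16.960; PPIA pH 4 16.800
ΔCt(pH 7) = 22.500 − 16.960 = 5.540
ΔCt(pH 4) = 26.795 − 16.800 = 9.995
ΔΔCt = 9.995 − 5.540 = 4.455
Fold change = 2^(−4.455) = 0.0456

0.046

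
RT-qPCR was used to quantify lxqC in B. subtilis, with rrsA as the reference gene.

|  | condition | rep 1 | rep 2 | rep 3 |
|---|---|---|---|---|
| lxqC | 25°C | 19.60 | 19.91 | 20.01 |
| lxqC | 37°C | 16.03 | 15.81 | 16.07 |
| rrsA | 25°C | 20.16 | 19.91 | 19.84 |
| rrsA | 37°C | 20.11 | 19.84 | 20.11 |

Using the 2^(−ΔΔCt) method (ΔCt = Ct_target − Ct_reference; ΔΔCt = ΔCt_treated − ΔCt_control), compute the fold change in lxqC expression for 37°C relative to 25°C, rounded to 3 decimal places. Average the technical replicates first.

15.137

Mean Ct: lxqC 25°C 19.840; lxqC 37°C 15.970; rrsA 25°C 19.970; rrsA 37°C 20.020
ΔCt(25°C) = 19.840 − 19.970 = -0.130
ΔCt(37°C) = 15.970 − 20.020 = -4.050
ΔΔCt = -4.050 − (-0.130) = -3.920
Fold change = 2^(−(-3.920)) = 2^3.920 = 15.1369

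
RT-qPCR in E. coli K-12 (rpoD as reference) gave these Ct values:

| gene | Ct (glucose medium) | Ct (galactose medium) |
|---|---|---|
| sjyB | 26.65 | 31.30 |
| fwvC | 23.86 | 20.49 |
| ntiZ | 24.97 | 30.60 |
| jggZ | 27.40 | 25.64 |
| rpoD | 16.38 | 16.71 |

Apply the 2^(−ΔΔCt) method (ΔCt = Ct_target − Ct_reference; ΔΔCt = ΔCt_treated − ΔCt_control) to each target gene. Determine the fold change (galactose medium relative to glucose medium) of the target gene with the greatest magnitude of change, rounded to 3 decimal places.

0.025

sjyB: ΔΔCt = (31.30−16.71) − (26.65−16.38) = 14.59 − 10.27 = 4.32; fold change = 2^-4.32 = 0.050
fwvC: ΔΔCt = (20.49−16.71) − (23.86−16.38) = 3.78 − 7.48 = -3.70; fold change = 2^3.70 = 12.996
ntiZ: ΔΔCt = (30.60−16.71) − (24.97−16.38) = 13.89 − 8.59 = 5.30; fold change = 2^-5.30 = 0.025
jggZ: ΔΔCt = (25.64−16.71) − (27.40−16.38) = 8.93 − 11.02 = -2.09; fold change = 2^2.09 = 4.257
ntiZ has the largest |ΔΔCt| = 5.30.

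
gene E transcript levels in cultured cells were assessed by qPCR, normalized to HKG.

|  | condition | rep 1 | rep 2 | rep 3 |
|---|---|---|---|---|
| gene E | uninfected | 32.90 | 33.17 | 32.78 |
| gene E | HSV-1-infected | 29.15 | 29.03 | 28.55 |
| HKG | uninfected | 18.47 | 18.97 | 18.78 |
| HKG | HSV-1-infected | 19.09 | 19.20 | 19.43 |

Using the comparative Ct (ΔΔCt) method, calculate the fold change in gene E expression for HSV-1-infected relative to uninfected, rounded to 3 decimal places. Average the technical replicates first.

23.264

Mean Ct: gene E uninfected 32.950; gene E HSV-1-infected 28.910; HKG uninfected 18.740; HKG HSV-1-infected 19.240
ΔCt(uninfected) = 32.950 − 18.740 = 14.210
ΔCt(HSV-1-infected) = 28.910 − 19.240 = 9.670
ΔΔCt = 9.670 − 14.210 = -4.540
Fold change = 2^(−(-4.540)) = 2^4.540 = 23.2636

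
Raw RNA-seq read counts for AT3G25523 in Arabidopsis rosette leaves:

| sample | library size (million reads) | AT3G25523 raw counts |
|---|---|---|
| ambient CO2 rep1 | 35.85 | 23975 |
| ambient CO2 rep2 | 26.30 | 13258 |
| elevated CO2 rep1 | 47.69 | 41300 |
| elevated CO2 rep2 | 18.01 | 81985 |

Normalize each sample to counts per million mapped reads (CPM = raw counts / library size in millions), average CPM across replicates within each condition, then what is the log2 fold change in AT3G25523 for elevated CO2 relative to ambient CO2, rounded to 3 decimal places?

2.208

CPM(ambient CO2 rep1) = 23975 / 35.85 = 668.7587
CPM(ambient CO2 rep2) = 13258 / 26.30 = 504.1065
CPM(elevated CO2 rep1) = 41300 / 47.69 = 866.0096
CPM(elevated CO2 rep2) = 81985 / 18.01 = 4552.1932
mean CPM(ambient CO2) = 586.4326; mean CPM(elevated CO2) = 2709.1014
Fold change = 2709.1014 / 586.4326 = 4.61963
log2(4.61963) = 2.2078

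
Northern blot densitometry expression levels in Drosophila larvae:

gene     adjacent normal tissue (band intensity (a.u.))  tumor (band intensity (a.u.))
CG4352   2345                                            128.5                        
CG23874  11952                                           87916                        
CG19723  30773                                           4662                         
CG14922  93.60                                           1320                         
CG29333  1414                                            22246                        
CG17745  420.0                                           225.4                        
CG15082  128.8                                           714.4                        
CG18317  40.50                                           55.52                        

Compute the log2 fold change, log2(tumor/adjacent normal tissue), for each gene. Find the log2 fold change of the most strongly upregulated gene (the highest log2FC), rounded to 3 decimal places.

3.976

log2(128.5/2345) = -4.190  (CG4352)
log2(87916/11952) = 2.879  (CG23874)
log2(4662/30773) = -2.723  (CG19723)
log2(1320/93.60) = 3.818  (CG14922)
log2(22246/1414) = 3.976  (CG29333)
log2(225.4/420.0) = -0.898  (CG17745)
log2(714.4/128.8) = 2.472  (CG15082)
log2(55.52/40.50) = 0.455  (CG18317)
CG29333 is most strongly upregulated.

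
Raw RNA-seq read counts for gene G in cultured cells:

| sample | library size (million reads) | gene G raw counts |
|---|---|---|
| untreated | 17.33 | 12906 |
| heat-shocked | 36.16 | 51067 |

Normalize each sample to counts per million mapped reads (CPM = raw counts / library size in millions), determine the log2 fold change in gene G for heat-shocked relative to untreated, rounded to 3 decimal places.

0.923

CPM(untreated) = 12906 / 17.33 = 744.7201
CPM(heat-shocked) = 51067 / 36.16 = 1412.2511
Fold change = 1412.2511 / 744.7201 = 1.89635
log2(1.89635) = 0.9232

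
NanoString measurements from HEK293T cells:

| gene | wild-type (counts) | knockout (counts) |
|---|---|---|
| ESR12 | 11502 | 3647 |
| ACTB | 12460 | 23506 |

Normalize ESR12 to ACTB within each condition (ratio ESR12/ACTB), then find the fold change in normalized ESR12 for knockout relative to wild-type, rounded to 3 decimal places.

ESR12/ACTB (wild-type) = 11502 / 12460 = 0.92311
ESR12/ACTB (knockout) = 3647 / 23506 = 0.15515
Fold change = 0.15515 / 0.92311 = 0.1681

0.168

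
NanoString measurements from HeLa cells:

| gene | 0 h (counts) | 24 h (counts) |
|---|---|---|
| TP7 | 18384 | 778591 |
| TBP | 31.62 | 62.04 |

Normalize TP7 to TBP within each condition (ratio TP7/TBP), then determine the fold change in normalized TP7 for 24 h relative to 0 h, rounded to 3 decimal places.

TP7/TBP (0 h) = 18384 / 31.62 = 581.4
TP7/TBP (24 h) = 778591 / 62.04 = 12550
Fold change = 12550 / 581.4 = 21.5854

21.585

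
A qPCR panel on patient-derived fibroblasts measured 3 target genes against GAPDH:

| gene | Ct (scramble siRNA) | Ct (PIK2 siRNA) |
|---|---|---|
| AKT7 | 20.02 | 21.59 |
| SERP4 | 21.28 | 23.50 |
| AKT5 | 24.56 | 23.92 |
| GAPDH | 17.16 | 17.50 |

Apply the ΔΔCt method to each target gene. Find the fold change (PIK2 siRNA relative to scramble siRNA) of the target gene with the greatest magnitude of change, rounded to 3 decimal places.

AKT7: ΔΔCt = (21.59−17.50) − (20.02−17.16) = 4.09 − 2.86 = 1.23; fold change = 2^-1.23 = 0.426
SERP4: ΔΔCt = (23.50−17.50) − (21.28−17.16) = 6.00 − 4.12 = 1.88; fold change = 2^-1.88 = 0.272
AKT5: ΔΔCt = (23.92−17.50) − (24.56−17.16) = 6.42 − 7.40 = -0.98; fold change = 2^0.98 = 1.972
SERP4 has the largest |ΔΔCt| = 1.88.

0.272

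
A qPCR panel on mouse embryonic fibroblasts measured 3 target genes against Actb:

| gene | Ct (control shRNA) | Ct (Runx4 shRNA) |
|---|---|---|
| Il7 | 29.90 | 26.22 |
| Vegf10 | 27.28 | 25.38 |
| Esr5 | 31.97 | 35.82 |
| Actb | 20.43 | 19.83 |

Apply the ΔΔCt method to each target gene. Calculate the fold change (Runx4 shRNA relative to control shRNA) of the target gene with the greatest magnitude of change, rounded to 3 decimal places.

0.046

Il7: ΔΔCt = (26.22−19.83) − (29.90−20.43) = 6.39 − 9.47 = -3.08; fold change = 2^3.08 = 8.456
Vegf10: ΔΔCt = (25.38−19.83) − (27.28−20.43) = 5.55 − 6.85 = -1.30; fold change = 2^1.30 = 2.462
Esr5: ΔΔCt = (35.82−19.83) − (31.97−20.43) = 15.99 − 11.54 = 4.45; fold change = 2^-4.45 = 0.046
Esr5 has the largest |ΔΔCt| = 4.45.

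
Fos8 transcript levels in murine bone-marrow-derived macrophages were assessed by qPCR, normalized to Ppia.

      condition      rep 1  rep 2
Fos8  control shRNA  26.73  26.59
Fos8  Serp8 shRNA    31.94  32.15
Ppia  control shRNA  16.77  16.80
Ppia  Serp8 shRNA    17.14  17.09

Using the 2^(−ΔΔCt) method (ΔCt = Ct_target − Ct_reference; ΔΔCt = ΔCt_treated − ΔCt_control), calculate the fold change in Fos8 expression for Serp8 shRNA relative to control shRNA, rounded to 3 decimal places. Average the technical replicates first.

0.030

Mean Ct: Fos8 control shRNA 26.660; Fos8 Serp8 shRNA 32.045; Ppia control shRNA 16.785; Ppia Serp8 shRNA 17.115
ΔCt(control shRNA) = 26.660 − 16.785 = 9.875
ΔCt(Serp8 shRNA) = 32.045 − 17.115 = 14.930
ΔΔCt = 14.930 − 9.875 = 5.055
Fold change = 2^(−5.055) = 0.0301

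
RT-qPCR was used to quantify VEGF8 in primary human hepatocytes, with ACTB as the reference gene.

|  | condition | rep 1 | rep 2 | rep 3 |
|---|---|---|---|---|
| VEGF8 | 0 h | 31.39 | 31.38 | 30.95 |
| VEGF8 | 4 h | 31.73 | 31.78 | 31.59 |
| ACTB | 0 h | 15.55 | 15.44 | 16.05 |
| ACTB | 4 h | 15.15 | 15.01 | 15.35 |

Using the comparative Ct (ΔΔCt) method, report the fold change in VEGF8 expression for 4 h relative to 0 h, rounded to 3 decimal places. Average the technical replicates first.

Mean Ct: VEGF8 0 h 31.240; VEGF8 4 h 31.700; ACTB 0 h 15.680; ACTB 4 h 15.170
ΔCt(0 h) = 31.240 − 15.680 = 15.560
ΔCt(4 h) = 31.700 − 15.170 = 16.530
ΔΔCt = 16.530 − 15.560 = 0.970
Fold change = 2^(−0.970) = 0.5105

0.511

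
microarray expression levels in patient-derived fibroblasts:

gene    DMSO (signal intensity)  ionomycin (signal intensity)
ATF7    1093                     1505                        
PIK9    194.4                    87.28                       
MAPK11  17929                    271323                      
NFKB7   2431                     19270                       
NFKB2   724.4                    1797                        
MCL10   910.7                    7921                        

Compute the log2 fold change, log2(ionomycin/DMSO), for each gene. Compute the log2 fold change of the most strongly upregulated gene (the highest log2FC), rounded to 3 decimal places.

3.920

log2(1505/1093) = 0.461  (ATF7)
log2(87.28/194.4) = -1.155  (PIK9)
log2(271323/17929) = 3.920  (MAPK11)
log2(19270/2431) = 2.987  (NFKB7)
log2(1797/724.4) = 1.311  (NFKB2)
log2(7921/910.7) = 3.121  (MCL10)
MAPK11 is most strongly upregulated.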